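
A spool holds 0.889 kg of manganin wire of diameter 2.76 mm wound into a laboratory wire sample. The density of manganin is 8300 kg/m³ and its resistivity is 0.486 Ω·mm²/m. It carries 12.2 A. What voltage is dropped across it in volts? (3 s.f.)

17.7 V

ρ = 0.486 Ω·mm²/m = 4.86×10^-7 Ω·m
A = π(d/2)² = π(1.3800e-03 m)² = 5.9828e-06 m²
L = m/(density·A) = 0.889/(8300×5.9828e-06) = 17.9 m
R = ρL/A = (4.86×10^-7)(17.9)/(5.9828e-06) = 1.454 Ω
V = IR = 12.2 × 1.454 = 17.7 V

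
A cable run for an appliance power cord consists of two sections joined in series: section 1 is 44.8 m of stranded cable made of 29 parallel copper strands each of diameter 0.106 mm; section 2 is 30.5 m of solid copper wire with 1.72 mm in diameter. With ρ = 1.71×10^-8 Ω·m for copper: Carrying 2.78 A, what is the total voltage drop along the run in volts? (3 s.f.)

8.95 V

Section 1: A_strand = π(5.3000e-05)² = 8.825e-09 m²; R₁ = ρL/(N·A_s) = (1.71×10^-8)(44.8)/(29×8.825e-09) = 2.993 Ω
Section 2: A = π(d/2)² = π(8.6000e-04 m)² = 2.324e-06 m²
R₂ = (1.71×10^-8)(30.5)/(2.324e-06) = 0.2245 Ω
R = R₁ + R₂ = 3.218 Ω
V = IR = 2.78 × 3.218 = 8.95 V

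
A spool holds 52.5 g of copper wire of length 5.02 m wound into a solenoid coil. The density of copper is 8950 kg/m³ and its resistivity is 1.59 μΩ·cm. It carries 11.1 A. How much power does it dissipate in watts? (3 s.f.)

ρ = 1.59 μΩ·cm = 1.59×10^-8 Ω·m
A = m/(density·L) = 0.0525/(8950×5.02) = 1.1685e-06 m²
R = ρL/A = (1.59×10^-8)(5.02)/(1.1685e-06) = 0.06831 Ω
P = I²R = (11.1)² × 0.06831 = 8.42 W

8.42 W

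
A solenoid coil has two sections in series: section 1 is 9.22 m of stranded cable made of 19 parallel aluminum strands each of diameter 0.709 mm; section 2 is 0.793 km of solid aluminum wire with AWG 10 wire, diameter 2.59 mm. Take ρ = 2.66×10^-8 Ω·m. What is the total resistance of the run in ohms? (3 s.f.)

Section 1: A_strand = π(3.5450e-04)² = 3.948e-07 m²; R₁ = ρL/(N·A_s) = (2.66×10^-8)(9.22)/(19×3.948e-07) = 0.03269 Ω
Section 2: A = π(2.59/2 mm)² = π(1.2950e-03 m)² = 5.269e-06 m²
R₂ = (2.66×10^-8)(793)/(5.269e-06) = 4.004 Ω
R = R₁ + R₂ = 4.04 Ω

4.04 Ω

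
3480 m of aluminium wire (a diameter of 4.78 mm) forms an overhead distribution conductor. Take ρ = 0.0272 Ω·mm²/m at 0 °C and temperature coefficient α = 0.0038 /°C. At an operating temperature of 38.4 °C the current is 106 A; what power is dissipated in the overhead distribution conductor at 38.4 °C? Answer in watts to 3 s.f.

ρ = 0.0272 Ω·mm²/m = 2.72×10^-8 Ω·m
A = π(d/2)² = π(2.3900e-03 m)² = 1.795e-05 m²
R₍0₎ = ρL/A = (2.72×10^-8)(3480)/(1.795e-05) = 5.275 Ω
R₍38.4₎ = R₍0₎(1 + αΔT) = 5.275 × (1 + 0.0038×38.4) = 6.044 Ω
P = I²R = (106)² × 6.044 = 67900 W

67900 W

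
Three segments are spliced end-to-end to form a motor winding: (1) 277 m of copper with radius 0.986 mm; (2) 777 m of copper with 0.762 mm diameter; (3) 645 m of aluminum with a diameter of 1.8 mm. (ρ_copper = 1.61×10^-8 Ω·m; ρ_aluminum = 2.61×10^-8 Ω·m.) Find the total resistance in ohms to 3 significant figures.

Seg 1: A = πr² = π(9.8600e-04 m)² = 3.054e-06 m²
R_1 = (1.61×10^-8)(277)/(3.054e-06) = 1.46 Ω
Seg 2: A = π(d/2)² = π(3.8100e-04 m)² = 4.560e-07 m²
R_2 = (1.61×10^-8)(777)/(4.560e-07) = 27.43 Ω
Seg 3: A = π(d/2)² = π(9.0000e-04 m)² = 2.545e-06 m²
R_3 = (2.61×10^-8)(645)/(2.545e-06) = 6.616 Ω
R_total = R_1 + R_2 + R_3 = 35.5 Ω

35.5 Ω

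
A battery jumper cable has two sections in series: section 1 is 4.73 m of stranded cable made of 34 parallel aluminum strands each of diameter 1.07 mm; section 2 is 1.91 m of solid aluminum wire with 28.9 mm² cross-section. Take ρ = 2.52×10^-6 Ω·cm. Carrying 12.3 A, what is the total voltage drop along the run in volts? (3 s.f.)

0.0684 V

ρ = 2.52×10^-6 Ω·cm = 2.52×10^-8 Ω·m
Section 1: A_strand = π(5.3500e-04)² = 8.992e-07 m²; R₁ = ρL/(N·A_s) = (2.52×10^-8)(4.73)/(34×8.992e-07) = 0.003899 Ω
Section 2: A = 28.9 mm² = 2.890e-05 m²
R₂ = (2.52×10^-8)(1.91)/(2.890e-05) = 0.001665 Ω
R = R₁ + R₂ = 0.005564 Ω
V = IR = 12.3 × 0.005564 = 0.0684 V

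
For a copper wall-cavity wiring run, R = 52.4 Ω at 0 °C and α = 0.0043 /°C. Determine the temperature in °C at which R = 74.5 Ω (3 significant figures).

98.1 °C

R = R₀(1 + α(T − T₀)) ⇒ T = T₀ + (R/R₀ − 1)/α
T = 0 + (74.5/52.4 − 1)/0.0043 = 0 + (0.4218)/0.0043 = 98.1 °C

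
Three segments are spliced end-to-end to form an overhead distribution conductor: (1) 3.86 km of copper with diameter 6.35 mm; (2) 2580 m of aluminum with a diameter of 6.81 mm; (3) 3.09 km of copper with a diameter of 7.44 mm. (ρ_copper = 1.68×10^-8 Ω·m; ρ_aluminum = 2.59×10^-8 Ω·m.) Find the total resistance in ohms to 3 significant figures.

5.08 Ω

Seg 1: A = π(d/2)² = π(3.1750e-03 m)² = 3.167e-05 m²
R_1 = (1.68×10^-8)(3860)/(3.167e-05) = 2.048 Ω
Seg 2: A = π(d/2)² = π(3.4050e-03 m)² = 3.642e-05 m²
R_2 = (2.59×10^-8)(2580)/(3.642e-05) = 1.835 Ω
Seg 3: A = π(d/2)² = π(3.7200e-03 m)² = 4.347e-05 m²
R_3 = (1.68×10^-8)(3090)/(4.347e-05) = 1.194 Ω
R_total = R_1 + R_2 + R_3 = 5.08 Ω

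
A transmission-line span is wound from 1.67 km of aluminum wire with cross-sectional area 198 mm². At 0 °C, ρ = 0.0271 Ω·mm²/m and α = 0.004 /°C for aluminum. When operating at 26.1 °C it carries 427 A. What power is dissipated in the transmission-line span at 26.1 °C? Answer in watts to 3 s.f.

46000 W

ρ = 0.0271 Ω·mm²/m = 2.71×10^-8 Ω·m
A = 198 mm² = 1.980e-04 m²
R₍0₎ = ρL/A = (2.71×10^-8)(1670)/(1.980e-04) = 0.2286 Ω
R₍26.1₎ = R₍0₎(1 + αΔT) = 0.2286 × (1 + 0.004×26.1) = 0.2524 Ω
P = I²R = (427)² × 0.2524 = 46000 W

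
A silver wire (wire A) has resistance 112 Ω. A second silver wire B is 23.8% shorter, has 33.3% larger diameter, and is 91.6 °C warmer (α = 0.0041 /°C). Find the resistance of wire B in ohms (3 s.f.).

66.1 Ω

R ∝ ρL/d² with ρ ∝ (1+αΔT), so R_B/R_A = (1 − 23.8/100) × (1 + 33.3/100)⁻² × (1 + 0.0041×91.6)
= 0.762 × 0.5628 × 1.376 = 0.5899
R_B = 0.5899 × 112 = 66.1 Ω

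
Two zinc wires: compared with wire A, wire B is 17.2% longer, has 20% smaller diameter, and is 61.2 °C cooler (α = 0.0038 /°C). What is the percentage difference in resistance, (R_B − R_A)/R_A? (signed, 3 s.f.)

R ∝ ρL/d² with ρ ∝ (1+αΔT), so R_B/R_A = (1 + 17.2/100) × (1 − 20/100)⁻² × (1 − 0.0038×61.2)
= 1.172 × 1.562 × 0.7674 = 1.405
(R_B − R_A)/R_A = 1.405 − 1 = 40.5%

40.5%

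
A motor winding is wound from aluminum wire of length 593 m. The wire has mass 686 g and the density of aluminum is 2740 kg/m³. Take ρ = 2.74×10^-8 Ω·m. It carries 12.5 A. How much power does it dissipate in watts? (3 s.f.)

A = m/(density·L) = 0.686/(2740×593) = 4.2220e-07 m²
R = ρL/A = (2.74×10^-8)(593)/(4.2220e-07) = 38.48 Ω
P = I²R = (12.5)² × 38.48 = 6010 W

6010 W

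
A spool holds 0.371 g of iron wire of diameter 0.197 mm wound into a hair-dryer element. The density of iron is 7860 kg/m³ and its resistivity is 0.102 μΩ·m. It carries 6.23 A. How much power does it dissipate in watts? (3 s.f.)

ρ = 0.102 μΩ·m = 1.02×10^-7 Ω·m
A = π(d/2)² = π(9.8500e-05 m)² = 3.0481e-08 m²
L = m/(density·A) = 3.710×10^-4/(7860×3.0481e-08) = 1.549 m
R = ρL/A = (1.02×10^-7)(1.549)/(3.0481e-08) = 5.182 Ω
P = I²R = (6.23)² × 5.182 = 201 W

201 W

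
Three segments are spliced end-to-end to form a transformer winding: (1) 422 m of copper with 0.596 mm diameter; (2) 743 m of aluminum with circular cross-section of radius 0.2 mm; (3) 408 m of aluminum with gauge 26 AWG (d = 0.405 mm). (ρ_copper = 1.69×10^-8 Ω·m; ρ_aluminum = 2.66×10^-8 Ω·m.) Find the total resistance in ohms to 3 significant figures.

Seg 1: A = π(d/2)² = π(2.9800e-04 m)² = 2.790e-07 m²
R_1 = (1.69×10^-8)(422)/(2.790e-07) = 25.56 Ω
Seg 2: A = πr² = π(2.0000e-04 m)² = 1.257e-07 m²
R_2 = (2.66×10^-8)(743)/(1.257e-07) = 157.3 Ω
Seg 3: A = π(0.405/2 mm)² = π(2.0250e-04 m)² = 1.288e-07 m²
R_3 = (2.66×10^-8)(408)/(1.288e-07) = 84.24 Ω
R_total = R_1 + R_2 + R_3 = 267 Ω

267 Ω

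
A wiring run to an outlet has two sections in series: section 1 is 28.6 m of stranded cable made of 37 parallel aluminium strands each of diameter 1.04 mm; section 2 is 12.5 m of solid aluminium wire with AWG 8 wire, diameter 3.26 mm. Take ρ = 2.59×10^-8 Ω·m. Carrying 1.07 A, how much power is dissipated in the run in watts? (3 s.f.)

Section 1: A_strand = π(5.2000e-04)² = 8.495e-07 m²; R₁ = ρL/(N·A_s) = (2.59×10^-8)(28.6)/(37×8.495e-07) = 0.02357 Ω
Section 2: A = π(3.26/2 mm)² = π(1.6300e-03 m)² = 8.347e-06 m²
R₂ = (2.59×10^-8)(12.5)/(8.347e-06) = 0.03879 Ω
R = R₁ + R₂ = 0.06235 Ω
P = I²R = (1.07)² × 0.06235 = 0.0714 W

0.0714 W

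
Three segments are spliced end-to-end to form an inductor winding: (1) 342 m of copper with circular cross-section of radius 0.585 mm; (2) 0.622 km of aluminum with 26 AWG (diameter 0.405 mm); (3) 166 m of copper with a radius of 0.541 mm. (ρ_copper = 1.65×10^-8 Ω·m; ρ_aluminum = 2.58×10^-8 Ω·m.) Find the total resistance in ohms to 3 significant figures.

Seg 1: A = πr² = π(5.8500e-04 m)² = 1.075e-06 m²
R_1 = (1.65×10^-8)(342)/(1.075e-06) = 5.249 Ω
Seg 2: A = π(0.405/2 mm)² = π(2.0250e-04 m)² = 1.288e-07 m²
R_2 = (2.58×10^-8)(622)/(1.288e-07) = 124.6 Ω
Seg 3: A = πr² = π(5.4100e-04 m)² = 9.195e-07 m²
R_3 = (1.65×10^-8)(166)/(9.195e-07) = 2.979 Ω
R_total = R_1 + R_2 + R_3 = 133 Ω

133 Ω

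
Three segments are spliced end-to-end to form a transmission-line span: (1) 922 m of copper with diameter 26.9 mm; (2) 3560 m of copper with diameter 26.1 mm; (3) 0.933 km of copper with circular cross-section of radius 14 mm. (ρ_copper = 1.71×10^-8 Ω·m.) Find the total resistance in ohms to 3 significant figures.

Seg 1: A = π(d/2)² = π(1.3450e-02 m)² = 5.683e-04 m²
R_1 = (1.71×10^-8)(922)/(5.683e-04) = 0.02774 Ω
Seg 2: A = π(d/2)² = π(1.3050e-02 m)² = 5.350e-04 m²
R_2 = (1.71×10^-8)(3560)/(5.350e-04) = 0.1138 Ω
Seg 3: A = πr² = π(1.4000e-02 m)² = 6.158e-04 m²
R_3 = (1.71×10^-8)(933)/(6.158e-04) = 0.02591 Ω
R_total = R_1 + R_2 + R_3 = 0.167 Ω

0.167 Ω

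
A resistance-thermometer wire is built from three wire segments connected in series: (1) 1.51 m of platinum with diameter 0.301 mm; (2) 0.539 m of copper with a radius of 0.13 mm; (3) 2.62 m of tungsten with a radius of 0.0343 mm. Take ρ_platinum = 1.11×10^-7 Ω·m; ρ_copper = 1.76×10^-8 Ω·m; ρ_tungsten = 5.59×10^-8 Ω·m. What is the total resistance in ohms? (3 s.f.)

Seg 1: A = π(d/2)² = π(1.5050e-04 m)² = 7.116e-08 m²
R_1 = (1.11×10^-7)(1.51)/(7.116e-08) = 2.355 Ω
Seg 2: A = πr² = π(1.3000e-04 m)² = 5.309e-08 m²
R_2 = (1.76×10^-8)(0.539)/(5.309e-08) = 0.1787 Ω
Seg 3: A = πr² = π(3.4300e-05 m)² = 3.696e-09 m²
R_3 = (5.59×10^-8)(2.62)/(3.696e-09) = 39.63 Ω
R_total = R_1 + R_2 + R_3 = 42.2 Ω

42.2 Ω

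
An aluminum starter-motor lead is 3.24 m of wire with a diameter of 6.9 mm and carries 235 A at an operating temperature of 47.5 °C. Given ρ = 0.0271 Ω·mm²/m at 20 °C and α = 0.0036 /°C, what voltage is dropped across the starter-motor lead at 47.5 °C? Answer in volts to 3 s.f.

0.606 V

ρ = 0.0271 Ω·mm²/m = 2.71×10^-8 Ω·m
A = π(d/2)² = π(3.4500e-03 m)² = 3.739e-05 m²
R₍20₎ = ρL/A = (2.71×10^-8)(3.24)/(3.739e-05) = 0.002348 Ω
R₍47.5₎ = R₍20₎(1 + αΔT) = 0.002348 × (1 + 0.0036×27.5) = 0.002581 Ω
V = IR = 235 × 0.002581 = 0.606 V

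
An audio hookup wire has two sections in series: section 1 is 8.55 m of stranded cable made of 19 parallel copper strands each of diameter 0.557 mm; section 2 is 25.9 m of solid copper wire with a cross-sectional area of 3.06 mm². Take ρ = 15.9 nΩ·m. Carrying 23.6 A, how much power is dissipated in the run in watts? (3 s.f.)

91.3 W

ρ = 15.9 nΩ·m = 1.59×10^-8 Ω·m
Section 1: A_strand = π(2.7850e-04)² = 2.437e-07 m²; R₁ = ρL/(N·A_s) = (1.59×10^-8)(8.55)/(19×2.437e-07) = 0.02936 Ω
Section 2: A = 3.06 mm² = 3.060e-06 m²
R₂ = (1.59×10^-8)(25.9)/(3.060e-06) = 0.1346 Ω
R = R₁ + R₂ = 0.1639 Ω
P = I²R = (23.6)² × 0.1639 = 91.3 W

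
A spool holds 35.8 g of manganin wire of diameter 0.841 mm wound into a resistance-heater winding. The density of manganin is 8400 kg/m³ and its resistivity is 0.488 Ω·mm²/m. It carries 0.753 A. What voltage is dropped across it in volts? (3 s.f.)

5.08 V

ρ = 0.488 Ω·mm²/m = 4.88×10^-7 Ω·m
A = π(d/2)² = π(4.2050e-04 m)² = 5.5550e-07 m²
L = m/(density·A) = 0.0358/(8400×5.5550e-07) = 7.672 m
R = ρL/A = (4.88×10^-7)(7.672)/(5.5550e-07) = 6.74 Ω
V = IR = 0.753 × 6.74 = 5.08 V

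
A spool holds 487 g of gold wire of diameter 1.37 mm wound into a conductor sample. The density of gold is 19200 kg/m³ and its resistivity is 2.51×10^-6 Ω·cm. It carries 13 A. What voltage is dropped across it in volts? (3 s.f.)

ρ = 2.51×10^-6 Ω·cm = 2.51×10^-8 Ω·m
A = π(d/2)² = π(6.8500e-04 m)² = 1.4741e-06 m²
L = m/(density·A) = 0.487/(19200×1.4741e-06) = 17.21 m
R = ρL/A = (2.51×10^-8)(17.21)/(1.4741e-06) = 0.293 Ω
V = IR = 13 × 0.293 = 3.81 V

3.81 V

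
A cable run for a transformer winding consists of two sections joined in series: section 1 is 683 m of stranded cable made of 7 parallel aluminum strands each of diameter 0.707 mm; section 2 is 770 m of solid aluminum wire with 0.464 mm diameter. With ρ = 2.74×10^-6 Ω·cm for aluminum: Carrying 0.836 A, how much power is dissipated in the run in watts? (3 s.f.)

92.0 W

ρ = 2.74×10^-6 Ω·cm = 2.74×10^-8 Ω·m
Section 1: A_strand = π(3.5350e-04)² = 3.926e-07 m²; R₁ = ρL/(N·A_s) = (2.74×10^-8)(683)/(7×3.926e-07) = 6.81 Ω
Section 2: A = π(d/2)² = π(2.3200e-04 m)² = 1.691e-07 m²
R₂ = (2.74×10^-8)(770)/(1.691e-07) = 124.8 Ω
R = R₁ + R₂ = 131.6 Ω
P = I²R = (0.836)² × 131.6 = 92.0 W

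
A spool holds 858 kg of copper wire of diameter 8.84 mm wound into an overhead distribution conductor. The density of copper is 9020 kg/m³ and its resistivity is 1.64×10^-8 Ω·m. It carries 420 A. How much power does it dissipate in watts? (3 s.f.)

A = π(d/2)² = π(4.4200e-03 m)² = 6.1375e-05 m²
L = m/(density·A) = 858/(9020×6.1375e-05) = 1550 m
R = ρL/A = (1.64×10^-8)(1550)/(6.1375e-05) = 0.4141 Ω
P = I²R = (420)² × 0.4141 = 73100 W

73100 W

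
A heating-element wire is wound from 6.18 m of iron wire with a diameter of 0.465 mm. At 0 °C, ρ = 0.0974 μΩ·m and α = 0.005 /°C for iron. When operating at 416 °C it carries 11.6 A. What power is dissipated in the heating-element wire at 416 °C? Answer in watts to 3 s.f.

1470 W

ρ = 0.0974 μΩ·m = 9.74×10^-8 Ω·m
A = π(d/2)² = π(2.3250e-04 m)² = 1.698e-07 m²
R₍0₎ = ρL/A = (9.74×10^-8)(6.18)/(1.698e-07) = 3.544 Ω
R₍416₎ = R₍0₎(1 + αΔT) = 3.544 × (1 + 0.005×416) = 10.92 Ω
P = I²R = (11.6)² × 10.92 = 1470 W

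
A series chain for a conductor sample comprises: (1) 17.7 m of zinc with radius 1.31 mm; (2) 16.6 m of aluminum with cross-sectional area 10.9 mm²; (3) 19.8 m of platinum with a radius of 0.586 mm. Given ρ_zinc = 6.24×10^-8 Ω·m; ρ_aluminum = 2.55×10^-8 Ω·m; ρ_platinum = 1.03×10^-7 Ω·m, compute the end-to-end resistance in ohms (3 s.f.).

2.13 Ω

Seg 1: A = πr² = π(1.3100e-03 m)² = 5.391e-06 m²
R_1 = (6.24×10^-8)(17.7)/(5.391e-06) = 0.2049 Ω
Seg 2: A = 10.9 mm² = 1.090e-05 m²
R_2 = (2.55×10^-8)(16.6)/(1.090e-05) = 0.03883 Ω
Seg 3: A = πr² = π(5.8600e-04 m)² = 1.079e-06 m²
R_3 = (1.03×10^-7)(19.8)/(1.079e-06) = 1.89 Ω
R_total = R_1 + R_2 + R_3 = 2.13 Ω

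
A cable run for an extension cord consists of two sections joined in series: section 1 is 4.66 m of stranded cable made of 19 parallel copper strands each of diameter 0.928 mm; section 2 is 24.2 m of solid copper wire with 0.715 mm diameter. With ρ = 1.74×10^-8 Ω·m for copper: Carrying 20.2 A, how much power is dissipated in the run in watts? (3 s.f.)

430 W

Section 1: A_strand = π(4.6400e-04)² = 6.764e-07 m²; R₁ = ρL/(N·A_s) = (1.74×10^-8)(4.66)/(19×6.764e-07) = 0.00631 Ω
Section 2: A = π(d/2)² = π(3.5750e-04 m)² = 4.015e-07 m²
R₂ = (1.74×10^-8)(24.2)/(4.015e-07) = 1.049 Ω
R = R₁ + R₂ = 1.055 Ω
P = I²R = (20.2)² × 1.055 = 430 W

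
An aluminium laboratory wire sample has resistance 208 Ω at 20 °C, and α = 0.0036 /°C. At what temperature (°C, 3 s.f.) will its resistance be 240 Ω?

62.7 °C

R = R₀(1 + α(T − T₀)) ⇒ T = T₀ + (R/R₀ − 1)/α
T = 20 + (240/208 − 1)/0.0036 = 20 + (0.1538)/0.0036 = 62.7 °C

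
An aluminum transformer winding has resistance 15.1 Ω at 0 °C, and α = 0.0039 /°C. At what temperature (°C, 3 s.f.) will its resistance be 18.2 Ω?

52.6 °C

R = R₀(1 + α(T − T₀)) ⇒ T = T₀ + (R/R₀ − 1)/α
T = 0 + (18.2/15.1 − 1)/0.0039 = 0 + (0.2053)/0.0039 = 52.6 °C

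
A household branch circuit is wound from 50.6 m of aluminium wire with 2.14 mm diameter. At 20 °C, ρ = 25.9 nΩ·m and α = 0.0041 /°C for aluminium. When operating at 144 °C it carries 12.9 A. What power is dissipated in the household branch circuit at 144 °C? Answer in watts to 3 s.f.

91.5 W

ρ = 25.9 nΩ·m = 2.59×10^-8 Ω·m
A = π(d/2)² = π(1.0700e-03 m)² = 3.597e-06 m²
R₍20₎ = ρL/A = (2.59×10^-8)(50.6)/(3.597e-06) = 0.3644 Ω
R₍144₎ = R₍20₎(1 + αΔT) = 0.3644 × (1 + 0.0041×124) = 0.5496 Ω
P = I²R = (12.9)² × 0.5496 = 91.5 W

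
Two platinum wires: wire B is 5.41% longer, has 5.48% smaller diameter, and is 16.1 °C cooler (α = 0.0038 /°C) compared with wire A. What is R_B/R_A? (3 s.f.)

1.11

R ∝ ρL/d² with ρ ∝ (1+αΔT), so R_B/R_A = (1 + 5.41/100) × (1 − 5.48/100)⁻² × (1 − 0.0038×16.1)
= 1.054 × 1.119 × 0.9388 = 1.11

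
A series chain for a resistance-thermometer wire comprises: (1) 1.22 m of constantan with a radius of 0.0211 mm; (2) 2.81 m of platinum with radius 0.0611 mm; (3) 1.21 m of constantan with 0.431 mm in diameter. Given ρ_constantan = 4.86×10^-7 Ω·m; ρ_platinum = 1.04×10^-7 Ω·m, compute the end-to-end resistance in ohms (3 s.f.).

453 Ω

Seg 1: A = πr² = π(2.1100e-05 m)² = 1.399e-09 m²
R_1 = (4.86×10^-7)(1.22)/(1.399e-09) = 423.9 Ω
Seg 2: A = πr² = π(6.1100e-05 m)² = 1.173e-08 m²
R_2 = (1.04×10^-7)(2.81)/(1.173e-08) = 24.92 Ω
Seg 3: A = π(d/2)² = π(2.1550e-04 m)² = 1.459e-07 m²
R_3 = (4.86×10^-7)(1.21)/(1.459e-07) = 4.031 Ω
R_total = R_1 + R_2 + R_3 = 453 Ω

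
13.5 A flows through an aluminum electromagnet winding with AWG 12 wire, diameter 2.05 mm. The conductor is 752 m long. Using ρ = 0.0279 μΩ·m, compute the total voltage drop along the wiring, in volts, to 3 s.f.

85.8 V

ρ = 0.0279 μΩ·m = 2.79×10^-8 Ω·m
A = π(2.05/2 mm)² = π(1.0250e-03 m)² = 3.301e-06 m²
R = ρL/A = (2.79×10^-8)(752)/(3.301e-06) = 6.357 Ω
V = IR = 13.5 × 6.357 = 85.8 V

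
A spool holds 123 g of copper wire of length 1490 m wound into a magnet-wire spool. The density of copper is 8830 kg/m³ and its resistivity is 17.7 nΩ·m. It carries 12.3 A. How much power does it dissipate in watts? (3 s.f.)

4.27×10^5 W

ρ = 17.7 nΩ·m = 1.77×10^-8 Ω·m
A = m/(density·L) = 0.123/(8830×1490) = 9.3488e-09 m²
R = ρL/A = (1.77×10^-8)(1490)/(9.3488e-09) = 2821 Ω
P = I²R = (12.3)² × 2821 = 4.27×10^5 W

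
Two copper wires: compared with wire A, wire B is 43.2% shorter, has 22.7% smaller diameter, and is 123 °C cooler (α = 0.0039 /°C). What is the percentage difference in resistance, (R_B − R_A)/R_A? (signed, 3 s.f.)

R ∝ ρL/d² with ρ ∝ (1+αΔT), so R_B/R_A = (1 − 43.2/100) × (1 − 22.7/100)⁻² × (1 − 0.0039×123)
= 0.568 × 1.674 × 0.5203 = 0.4946
(R_B − R_A)/R_A = 0.4946 − 1 = -50.5%

-50.5%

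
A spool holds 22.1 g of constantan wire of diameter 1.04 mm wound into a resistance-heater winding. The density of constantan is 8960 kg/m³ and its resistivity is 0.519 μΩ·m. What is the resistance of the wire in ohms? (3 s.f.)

ρ = 0.519 μΩ·m = 5.19×10^-7 Ω·m
A = π(d/2)² = π(5.2000e-04 m)² = 8.4949e-07 m²
L = m/(density·A) = 0.0221/(8960×8.4949e-07) = 2.904 m
R = ρL/A = (5.19×10^-7)(2.904)/(8.4949e-07) = 1.77 Ω

1.77 Ω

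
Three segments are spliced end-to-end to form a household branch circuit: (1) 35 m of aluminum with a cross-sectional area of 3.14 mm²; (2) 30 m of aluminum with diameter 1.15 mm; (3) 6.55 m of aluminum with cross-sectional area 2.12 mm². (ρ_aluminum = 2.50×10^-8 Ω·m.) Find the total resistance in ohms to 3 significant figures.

Seg 1: A = 3.14 mm² = 3.140e-06 m²
R_1 = (2.50×10^-8)(35)/(3.140e-06) = 0.2787 Ω
Seg 2: A = π(d/2)² = π(5.7500e-04 m)² = 1.039e-06 m²
R_2 = (2.50×10^-8)(30)/(1.039e-06) = 0.7221 Ω
Seg 3: A = 2.12 mm² = 2.120e-06 m²
R_3 = (2.50×10^-8)(6.55)/(2.120e-06) = 0.07724 Ω
R_total = R_1 + R_2 + R_3 = 1.08 Ω

1.08 Ω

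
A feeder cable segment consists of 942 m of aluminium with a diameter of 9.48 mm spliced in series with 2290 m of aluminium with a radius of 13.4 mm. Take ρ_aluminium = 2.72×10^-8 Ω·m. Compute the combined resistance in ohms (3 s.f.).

0.473 Ω

Segment 1: A = π(d/2)² = π(4.7400e-03 m)² = 7.058e-05 m²
R₁ = ρL/A = (2.72×10^-8)(942)/(7.058e-05) = 0.363 Ω
Segment 2: A = πr² = π(1.3400e-02 m)² = 5.641e-04 m²
R₂ = (2.72×10^-8)(2290)/(5.641e-04) = 0.1104 Ω
R = R₁ + R₂ = 0.473 Ω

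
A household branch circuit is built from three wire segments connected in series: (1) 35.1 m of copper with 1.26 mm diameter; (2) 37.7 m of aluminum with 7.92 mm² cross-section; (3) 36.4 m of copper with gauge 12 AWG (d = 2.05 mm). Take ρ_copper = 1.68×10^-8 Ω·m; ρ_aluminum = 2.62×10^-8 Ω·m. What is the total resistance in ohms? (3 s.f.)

0.783 Ω

Seg 1: A = π(d/2)² = π(6.3000e-04 m)² = 1.247e-06 m²
R_1 = (1.68×10^-8)(35.1)/(1.247e-06) = 0.4729 Ω
Seg 2: A = 7.92 mm² = 7.920e-06 m²
R_2 = (2.62×10^-8)(37.7)/(7.920e-06) = 0.1247 Ω
Seg 3: A = π(2.05/2 mm)² = π(1.0250e-03 m)² = 3.301e-06 m²
R_3 = (1.68×10^-8)(36.4)/(3.301e-06) = 0.1853 Ω
R_total = R_1 + R_2 + R_3 = 0.783 Ω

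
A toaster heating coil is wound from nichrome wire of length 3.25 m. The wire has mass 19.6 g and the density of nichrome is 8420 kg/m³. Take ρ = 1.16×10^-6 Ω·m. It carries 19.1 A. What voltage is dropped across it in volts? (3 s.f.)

A = m/(density·L) = 0.0196/(8420×3.25) = 7.1624e-07 m²
R = ρL/A = (1.16×10^-6)(3.25)/(7.1624e-07) = 5.264 Ω
V = IR = 19.1 × 5.264 = 101 V

101 V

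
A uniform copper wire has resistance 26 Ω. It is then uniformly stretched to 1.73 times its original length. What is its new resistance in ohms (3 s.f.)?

77.8 Ω

Volume constant ⇒ A' = A/k with k = 1.73. R' = ρ(kL)/(A/k) = k²R.
R' = 2.993 × 26 = 77.8 Ω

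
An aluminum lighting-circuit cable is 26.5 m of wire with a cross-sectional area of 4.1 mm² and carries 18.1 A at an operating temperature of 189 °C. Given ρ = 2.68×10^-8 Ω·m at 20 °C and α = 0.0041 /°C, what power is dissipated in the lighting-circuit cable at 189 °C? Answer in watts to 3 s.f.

96.1 W

A = 4.1 mm² = 4.100e-06 m²
R₍20₎ = ρL/A = (2.68×10^-8)(26.5)/(4.100e-06) = 0.1732 Ω
R₍189₎ = R₍20₎(1 + αΔT) = 0.1732 × (1 + 0.0041×169) = 0.2932 Ω
P = I²R = (18.1)² × 0.2932 = 96.1 W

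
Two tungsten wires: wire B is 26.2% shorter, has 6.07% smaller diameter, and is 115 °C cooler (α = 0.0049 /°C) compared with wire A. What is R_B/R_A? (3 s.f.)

R ∝ ρL/d² with ρ ∝ (1+αΔT), so R_B/R_A = (1 − 26.2/100) × (1 − 6.07/100)⁻² × (1 − 0.0049×115)
= 0.738 × 1.133 × 0.4365 = 0.365

0.365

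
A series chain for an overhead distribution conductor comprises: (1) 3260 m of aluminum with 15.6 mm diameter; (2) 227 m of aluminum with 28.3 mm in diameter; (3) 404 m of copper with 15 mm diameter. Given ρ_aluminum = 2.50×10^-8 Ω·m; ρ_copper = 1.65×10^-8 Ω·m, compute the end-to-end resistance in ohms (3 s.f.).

0.473 Ω

Seg 1: A = π(d/2)² = π(7.8000e-03 m)² = 1.911e-04 m²
R_1 = (2.50×10^-8)(3260)/(1.911e-04) = 0.4264 Ω
Seg 2: A = π(d/2)² = π(1.4150e-02 m)² = 6.290e-04 m²
R_2 = (2.50×10^-8)(227)/(6.290e-04) = 0.009022 Ω
Seg 3: A = π(d/2)² = π(7.5000e-03 m)² = 1.767e-04 m²
R_3 = (1.65×10^-8)(404)/(1.767e-04) = 0.03772 Ω
R_total = R_1 + R_2 + R_3 = 0.473 Ω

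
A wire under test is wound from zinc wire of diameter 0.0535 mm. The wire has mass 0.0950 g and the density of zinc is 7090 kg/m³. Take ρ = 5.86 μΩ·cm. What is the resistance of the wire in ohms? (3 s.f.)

155 Ω

ρ = 5.86 μΩ·cm = 5.86×10^-8 Ω·m
A = π(d/2)² = π(2.6750e-05 m)² = 2.2480e-09 m²
L = m/(density·A) = 9.500×10^-5/(7090×2.2480e-09) = 5.96 m
R = ρL/A = (5.86×10^-8)(5.96)/(2.2480e-09) = 155 Ω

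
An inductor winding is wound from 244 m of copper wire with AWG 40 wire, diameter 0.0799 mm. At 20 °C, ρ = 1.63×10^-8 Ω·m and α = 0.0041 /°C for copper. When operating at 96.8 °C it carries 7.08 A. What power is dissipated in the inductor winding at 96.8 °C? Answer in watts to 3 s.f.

A = π(0.0799/2 mm)² = π(3.9950e-05 m)² = 5.014e-09 m²
R₍20₎ = ρL/A = (1.63×10^-8)(244)/(5.014e-09) = 793.2 Ω
R₍96.8₎ = R₍20₎(1 + αΔT) = 793.2 × (1 + 0.0041×76.8) = 1043 Ω
P = I²R = (7.08)² × 1043 = 52300 W

52300 W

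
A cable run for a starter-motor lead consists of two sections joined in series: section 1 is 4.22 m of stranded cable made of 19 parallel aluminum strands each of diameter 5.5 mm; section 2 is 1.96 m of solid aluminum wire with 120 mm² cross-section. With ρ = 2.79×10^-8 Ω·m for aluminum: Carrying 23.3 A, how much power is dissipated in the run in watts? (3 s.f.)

0.389 W

Section 1: A_strand = π(2.7500e-03)² = 2.376e-05 m²; R₁ = ρL/(N·A_s) = (2.79×10^-8)(4.22)/(19×2.376e-05) = 2.608×10^-4 Ω
Section 2: A = 120 mm² = 1.200e-04 m²
R₂ = (2.79×10^-8)(1.96)/(1.200e-04) = 4.557×10^-4 Ω
R = R₁ + R₂ = 7.165×10^-4 Ω
P = I²R = (23.3)² × 7.165×10^-4 = 0.389 W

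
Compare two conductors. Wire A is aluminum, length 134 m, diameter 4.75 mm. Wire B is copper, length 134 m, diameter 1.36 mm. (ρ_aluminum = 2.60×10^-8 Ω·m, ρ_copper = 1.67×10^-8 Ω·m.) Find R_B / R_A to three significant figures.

7.84

R ∝ ρL/d², so R_B/R_A = (ρ_B/ρ_A) × (d_A/d_B)²
= (1.67×10^-8/2.60×10^-8) × (4.75/1.36)² = 7.84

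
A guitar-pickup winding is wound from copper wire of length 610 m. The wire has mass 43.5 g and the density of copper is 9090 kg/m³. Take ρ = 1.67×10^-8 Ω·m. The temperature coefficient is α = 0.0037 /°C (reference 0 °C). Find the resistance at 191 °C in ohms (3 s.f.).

A = m/(density·L) = 0.0435/(9090×610) = 7.8450e-09 m²
R = ρL/A = (1.67×10^-8)(610)/(7.8450e-09) = 1299 Ω
R(191 °C) = 1299 × (1 + 0.0037×191) = 2220 Ω

2220 Ω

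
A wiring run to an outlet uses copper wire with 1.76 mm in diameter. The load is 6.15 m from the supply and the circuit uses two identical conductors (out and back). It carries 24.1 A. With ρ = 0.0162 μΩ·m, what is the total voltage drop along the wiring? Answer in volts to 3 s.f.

1.97 V

ρ = 0.0162 μΩ·m = 1.62×10^-8 Ω·m
A = π(d/2)² = π(8.8000e-04 m)² = 2.433e-06 m²
Total conductor length (both ways) L = 2 × 6.15 = 12.3 m
R = ρL/A = (1.62×10^-8)(12.3)/(2.433e-06) = 0.0819 Ω
V = IR = 24.1 × 0.0819 = 1.97 V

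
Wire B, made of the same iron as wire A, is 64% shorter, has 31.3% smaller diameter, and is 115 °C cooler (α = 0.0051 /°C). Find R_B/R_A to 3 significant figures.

R ∝ ρL/d² with ρ ∝ (1+αΔT), so R_B/R_A = (1 − 64/100) × (1 − 31.3/100)⁻² × (1 − 0.0051×115)
= 0.36 × 2.119 × 0.4135 = 0.315

0.315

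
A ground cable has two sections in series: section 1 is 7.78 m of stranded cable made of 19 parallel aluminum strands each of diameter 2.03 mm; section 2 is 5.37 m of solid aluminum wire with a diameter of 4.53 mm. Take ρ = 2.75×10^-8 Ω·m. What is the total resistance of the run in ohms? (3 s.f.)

Section 1: A_strand = π(1.0150e-03)² = 3.237e-06 m²; R₁ = ρL/(N·A_s) = (2.75×10^-8)(7.78)/(19×3.237e-06) = 0.003479 Ω
Section 2: A = π(d/2)² = π(2.2650e-03 m)² = 1.612e-05 m²
R₂ = (2.75×10^-8)(5.37)/(1.612e-05) = 0.009163 Ω
R = R₁ + R₂ = 0.0126 Ω

0.0126 Ω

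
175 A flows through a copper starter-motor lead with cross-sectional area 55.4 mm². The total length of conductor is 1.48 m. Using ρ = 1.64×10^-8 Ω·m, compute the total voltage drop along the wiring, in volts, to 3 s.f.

A = 55.4 mm² = 5.540e-05 m²
R = ρL/A = (1.64×10^-8)(1.48)/(5.540e-05) = 4.381×10^-4 Ω
V = IR = 175 × 4.381×10^-4 = 0.0767 V

0.0767 V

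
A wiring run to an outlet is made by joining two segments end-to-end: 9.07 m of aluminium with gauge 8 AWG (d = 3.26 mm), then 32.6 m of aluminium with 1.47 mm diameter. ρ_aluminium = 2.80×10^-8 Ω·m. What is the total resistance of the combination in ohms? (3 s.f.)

Segment 1: A = π(3.26/2 mm)² = π(1.6300e-03 m)² = 8.347e-06 m²
R₁ = ρL/A = (2.80×10^-8)(9.07)/(8.347e-06) = 0.03043 Ω
Segment 2: A = π(d/2)² = π(7.3500e-04 m)² = 1.697e-06 m²
R₂ = (2.80×10^-8)(32.6)/(1.697e-06) = 0.5378 Ω
R = R₁ + R₂ = 0.568 Ω

0.568 Ω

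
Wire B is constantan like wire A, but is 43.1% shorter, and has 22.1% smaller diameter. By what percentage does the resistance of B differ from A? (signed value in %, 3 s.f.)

R ∝ L/d², so R_B/R_A = (1 − 43.1/100) × (1 − 22.1/100)⁻²
= 0.569 × 1.648 = 0.9376
(R_B − R_A)/R_A = 0.9376 − 1 = -6.24%

-6.24%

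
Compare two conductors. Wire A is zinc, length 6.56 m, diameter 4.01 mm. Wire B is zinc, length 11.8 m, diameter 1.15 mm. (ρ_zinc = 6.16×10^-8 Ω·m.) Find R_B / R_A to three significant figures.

21.9

R ∝ ρL/d², so R_B/R_A = (L_B/L_A) × (d_A/d_B)²
= (11.8/6.56) × (4.01/1.15)² = 21.9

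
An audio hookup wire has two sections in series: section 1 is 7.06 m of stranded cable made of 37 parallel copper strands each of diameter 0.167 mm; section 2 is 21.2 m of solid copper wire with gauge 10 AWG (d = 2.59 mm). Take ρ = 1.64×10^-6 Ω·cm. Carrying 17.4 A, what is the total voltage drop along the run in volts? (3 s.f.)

ρ = 1.64×10^-6 Ω·cm = 1.64×10^-8 Ω·m
Section 1: A_strand = π(8.3500e-05)² = 2.190e-08 m²; R₁ = ρL/(N·A_s) = (1.64×10^-8)(7.06)/(37×2.190e-08) = 0.1429 Ω
Section 2: A = π(2.59/2 mm)² = π(1.2950e-03 m)² = 5.269e-06 m²
R₂ = (1.64×10^-8)(21.2)/(5.269e-06) = 0.06599 Ω
R = R₁ + R₂ = 0.2089 Ω
V = IR = 17.4 × 0.2089 = 3.63 V

3.63 V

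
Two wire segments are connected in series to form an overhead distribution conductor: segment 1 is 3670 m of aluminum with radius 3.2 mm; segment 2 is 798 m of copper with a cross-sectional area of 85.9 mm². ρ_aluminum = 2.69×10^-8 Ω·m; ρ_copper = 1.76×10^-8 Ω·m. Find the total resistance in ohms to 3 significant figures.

3.23 Ω

Segment 1: A = πr² = π(3.2000e-03 m)² = 3.217e-05 m²
R₁ = ρL/A = (2.69×10^-8)(3670)/(3.217e-05) = 3.069 Ω
Segment 2: A = 85.9 mm² = 8.590e-05 m²
R₂ = (1.76×10^-8)(798)/(8.590e-05) = 0.1635 Ω
R = R₁ + R₂ = 3.23 Ω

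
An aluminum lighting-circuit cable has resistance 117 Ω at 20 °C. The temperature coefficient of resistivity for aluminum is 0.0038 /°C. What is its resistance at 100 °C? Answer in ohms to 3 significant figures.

ΔT = 100 − 20 = 80 °C
R = R₀(1 + αΔT) = 117 × (1 + 0.0038×80) = 117 × 1.304 = 153 Ω

153 Ω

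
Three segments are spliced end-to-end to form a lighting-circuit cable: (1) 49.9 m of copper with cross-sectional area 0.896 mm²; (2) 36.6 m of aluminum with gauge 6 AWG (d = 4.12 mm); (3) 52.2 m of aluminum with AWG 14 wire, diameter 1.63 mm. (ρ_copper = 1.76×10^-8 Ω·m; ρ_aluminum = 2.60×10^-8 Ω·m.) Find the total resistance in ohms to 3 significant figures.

Seg 1: A = 0.896 mm² = 8.960e-07 m²
R_1 = (1.76×10^-8)(49.9)/(8.960e-07) = 0.9802 Ω
Seg 2: A = π(4.12/2 mm)² = π(2.0600e-03 m)² = 1.333e-05 m²
R_2 = (2.60×10^-8)(36.6)/(1.333e-05) = 0.07138 Ω
Seg 3: A = π(1.63/2 mm)² = π(8.1500e-04 m)² = 2.087e-06 m²
R_3 = (2.60×10^-8)(52.2)/(2.087e-06) = 0.6504 Ω
R_total = R_1 + R_2 + R_3 = 1.70 Ω

1.70 Ω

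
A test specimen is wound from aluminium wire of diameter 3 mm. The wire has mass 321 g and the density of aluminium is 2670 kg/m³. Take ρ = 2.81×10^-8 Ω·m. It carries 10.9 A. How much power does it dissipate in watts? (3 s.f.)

8.03 W

A = π(d/2)² = π(1.5000e-03 m)² = 7.0686e-06 m²
L = m/(density·A) = 0.321/(2670×7.0686e-06) = 17.01 m
R = ρL/A = (2.81×10^-8)(17.01)/(7.0686e-06) = 0.06761 Ω
P = I²R = (10.9)² × 0.06761 = 8.03 W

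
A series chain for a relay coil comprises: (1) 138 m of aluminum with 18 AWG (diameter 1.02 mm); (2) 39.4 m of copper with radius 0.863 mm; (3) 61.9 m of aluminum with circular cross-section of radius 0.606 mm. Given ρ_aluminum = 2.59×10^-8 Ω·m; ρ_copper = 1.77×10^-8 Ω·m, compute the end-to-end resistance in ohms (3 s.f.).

Seg 1: A = π(1.02/2 mm)² = π(5.1000e-04 m)² = 8.171e-07 m²
R_1 = (2.59×10^-8)(138)/(8.171e-07) = 4.374 Ω
Seg 2: A = πr² = π(8.6300e-04 m)² = 2.340e-06 m²
R_2 = (1.77×10^-8)(39.4)/(2.340e-06) = 0.2981 Ω
Seg 3: A = πr² = π(6.0600e-04 m)² = 1.154e-06 m²
R_3 = (2.59×10^-8)(61.9)/(1.154e-06) = 1.39 Ω
R_total = R_1 + R_2 + R_3 = 6.06 Ω

6.06 Ω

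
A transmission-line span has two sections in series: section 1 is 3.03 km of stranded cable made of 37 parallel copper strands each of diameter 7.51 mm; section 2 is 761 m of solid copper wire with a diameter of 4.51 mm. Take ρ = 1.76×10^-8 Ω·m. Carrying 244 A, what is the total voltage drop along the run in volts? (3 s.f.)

213 V

Section 1: A_strand = π(3.7550e-03)² = 4.430e-05 m²; R₁ = ρL/(N·A_s) = (1.76×10^-8)(3030)/(37×4.430e-05) = 0.03254 Ω
Section 2: A = π(d/2)² = π(2.2550e-03 m)² = 1.598e-05 m²
R₂ = (1.76×10^-8)(761)/(1.598e-05) = 0.8384 Ω
R = R₁ + R₂ = 0.8709 Ω
V = IR = 244 × 0.8709 = 213 V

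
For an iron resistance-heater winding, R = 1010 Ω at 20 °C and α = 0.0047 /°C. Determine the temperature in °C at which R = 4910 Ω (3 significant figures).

842 °C

R = R₀(1 + α(T − T₀)) ⇒ T = T₀ + (R/R₀ − 1)/α
T = 20 + (4910/1010 − 1)/0.0047 = 20 + (3.861)/0.0047 = 842 °C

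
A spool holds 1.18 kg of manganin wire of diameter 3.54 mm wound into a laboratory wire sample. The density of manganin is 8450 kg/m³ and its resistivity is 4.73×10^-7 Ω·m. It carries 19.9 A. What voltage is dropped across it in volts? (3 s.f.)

13.6 V

A = π(d/2)² = π(1.7700e-03 m)² = 9.8423e-06 m²
L = m/(density·A) = 1.18/(8450×9.8423e-06) = 14.19 m
R = ρL/A = (4.73×10^-7)(14.19)/(9.8423e-06) = 0.6819 Ω
V = IR = 19.9 × 0.6819 = 13.6 V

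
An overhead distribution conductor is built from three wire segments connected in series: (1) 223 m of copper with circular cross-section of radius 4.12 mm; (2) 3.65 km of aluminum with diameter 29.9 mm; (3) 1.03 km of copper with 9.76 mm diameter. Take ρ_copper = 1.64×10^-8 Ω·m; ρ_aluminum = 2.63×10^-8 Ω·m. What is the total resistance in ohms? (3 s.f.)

Seg 1: A = πr² = π(4.1200e-03 m)² = 5.333e-05 m²
R_1 = (1.64×10^-8)(223)/(5.333e-05) = 0.06858 Ω
Seg 2: A = π(d/2)² = π(1.4950e-02 m)² = 7.022e-04 m²
R_2 = (2.63×10^-8)(3650)/(7.022e-04) = 0.1367 Ω
Seg 3: A = π(d/2)² = π(4.8800e-03 m)² = 7.482e-05 m²
R_3 = (1.64×10^-8)(1030)/(7.482e-05) = 0.2258 Ω
R_total = R_1 + R_2 + R_3 = 0.431 Ω

0.431 Ω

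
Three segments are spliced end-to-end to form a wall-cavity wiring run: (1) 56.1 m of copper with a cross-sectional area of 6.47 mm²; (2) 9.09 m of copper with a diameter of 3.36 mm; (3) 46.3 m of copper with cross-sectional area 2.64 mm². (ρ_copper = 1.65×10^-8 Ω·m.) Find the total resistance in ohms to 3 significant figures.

Seg 1: A = 6.47 mm² = 6.470e-06 m²
R_1 = (1.65×10^-8)(56.1)/(6.470e-06) = 0.1431 Ω
Seg 2: A = π(d/2)² = π(1.6800e-03 m)² = 8.867e-06 m²
R_2 = (1.65×10^-8)(9.09)/(8.867e-06) = 0.01692 Ω
Seg 3: A = 2.64 mm² = 2.640e-06 m²
R_3 = (1.65×10^-8)(46.3)/(2.640e-06) = 0.2894 Ω
R_total = R_1 + R_2 + R_3 = 0.449 Ω

0.449 Ω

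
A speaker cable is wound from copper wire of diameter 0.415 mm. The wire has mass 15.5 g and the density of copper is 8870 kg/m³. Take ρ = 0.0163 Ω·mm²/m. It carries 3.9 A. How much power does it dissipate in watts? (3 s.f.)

ρ = 0.0163 Ω·mm²/m = 1.63×10^-8 Ω·m
A = π(d/2)² = π(2.0750e-04 m)² = 1.3527e-07 m²
L = m/(density·A) = 0.0155/(8870×1.3527e-07) = 12.92 m
R = ρL/A = (1.63×10^-8)(12.92)/(1.3527e-07) = 1.557 Ω
P = I²R = (3.9)² × 1.557 = 23.7 W

23.7 W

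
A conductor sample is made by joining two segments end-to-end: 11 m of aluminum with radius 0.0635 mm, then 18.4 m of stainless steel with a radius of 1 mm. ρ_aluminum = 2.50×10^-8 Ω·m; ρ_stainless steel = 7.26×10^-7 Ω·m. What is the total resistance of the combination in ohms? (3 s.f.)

Segment 1: A = πr² = π(6.3500e-05 m)² = 1.267e-08 m²
R₁ = ρL/A = (2.50×10^-8)(11)/(1.267e-08) = 21.71 Ω
Segment 2: A = πr² = π(1.0000e-03 m)² = 3.142e-06 m²
R₂ = (7.26×10^-7)(18.4)/(3.142e-06) = 4.252 Ω
R = R₁ + R₂ = 26.0 Ω

26.0 Ω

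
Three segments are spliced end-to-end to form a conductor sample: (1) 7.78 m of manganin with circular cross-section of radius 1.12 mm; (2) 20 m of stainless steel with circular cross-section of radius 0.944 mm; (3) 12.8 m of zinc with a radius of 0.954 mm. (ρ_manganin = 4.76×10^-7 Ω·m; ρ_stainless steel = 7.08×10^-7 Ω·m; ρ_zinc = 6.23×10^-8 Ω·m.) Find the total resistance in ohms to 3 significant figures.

Seg 1: A = πr² = π(1.1200e-03 m)² = 3.941e-06 m²
R_1 = (4.76×10^-7)(7.78)/(3.941e-06) = 0.9397 Ω
Seg 2: A = πr² = π(9.4400e-04 m)² = 2.800e-06 m²
R_2 = (7.08×10^-7)(20)/(2.800e-06) = 5.058 Ω
Seg 3: A = πr² = π(9.5400e-04 m)² = 2.859e-06 m²
R_3 = (6.23×10^-8)(12.8)/(2.859e-06) = 0.2789 Ω
R_total = R_1 + R_2 + R_3 = 6.28 Ω

6.28 Ω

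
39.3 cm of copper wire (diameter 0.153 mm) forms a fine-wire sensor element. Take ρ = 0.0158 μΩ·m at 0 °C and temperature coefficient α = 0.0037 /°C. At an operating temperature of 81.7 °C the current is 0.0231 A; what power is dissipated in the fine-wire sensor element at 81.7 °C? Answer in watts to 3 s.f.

ρ = 0.0158 μΩ·m = 1.58×10^-8 Ω·m
A = π(d/2)² = π(7.6500e-05 m)² = 1.839e-08 m²
R₍0₎ = ρL/A = (1.58×10^-8)(0.393)/(1.839e-08) = 0.3377 Ω
R₍81.7₎ = R₍0₎(1 + αΔT) = 0.3377 × (1 + 0.0037×81.7) = 0.4398 Ω
P = I²R = (0.0231)² × 0.4398 = 2.35×10^-4 W

2.35×10^-4 W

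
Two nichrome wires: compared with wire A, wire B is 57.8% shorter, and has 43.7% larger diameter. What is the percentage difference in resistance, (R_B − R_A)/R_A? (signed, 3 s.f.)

R ∝ L/d², so R_B/R_A = (1 − 57.8/100) × (1 + 43.7/100)⁻²
= 0.422 × 0.4843 = 0.2044
(R_B − R_A)/R_A = 0.2044 − 1 = -79.6%

-79.6%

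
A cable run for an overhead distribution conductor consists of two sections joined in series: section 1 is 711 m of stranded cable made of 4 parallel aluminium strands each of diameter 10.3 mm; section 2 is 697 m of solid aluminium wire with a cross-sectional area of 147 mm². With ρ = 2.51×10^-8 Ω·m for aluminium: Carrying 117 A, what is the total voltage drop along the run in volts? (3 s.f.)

Section 1: A_strand = π(5.1500e-03)² = 8.332e-05 m²; R₁ = ρL/(N·A_s) = (2.51×10^-8)(711)/(4×8.332e-05) = 0.05355 Ω
Section 2: A = 147 mm² = 1.470e-04 m²
R₂ = (2.51×10^-8)(697)/(1.470e-04) = 0.119 Ω
R = R₁ + R₂ = 0.1726 Ω
V = IR = 117 × 0.1726 = 20.2 V

20.2 V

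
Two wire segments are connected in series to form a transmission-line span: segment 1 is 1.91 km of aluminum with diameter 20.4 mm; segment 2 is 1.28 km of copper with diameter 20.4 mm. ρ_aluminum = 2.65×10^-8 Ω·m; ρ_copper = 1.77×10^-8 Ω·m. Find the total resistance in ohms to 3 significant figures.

Segment 1: A = π(d/2)² = π(1.0200e-02 m)² = 3.269e-04 m²
R₁ = ρL/A = (2.65×10^-8)(1910)/(3.269e-04) = 0.1549 Ω
R₂ = (1.77×10^-8)(1280)/(3.269e-04) = 0.06932 Ω
R = R₁ + R₂ = 0.224 Ω

0.224 Ω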